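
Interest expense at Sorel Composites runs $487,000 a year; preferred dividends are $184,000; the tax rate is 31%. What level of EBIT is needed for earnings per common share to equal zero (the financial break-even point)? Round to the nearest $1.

Grossing the preferred dividend up to pre-tax terms: $184,000 / (1 − 0.31) = $266,666.67.
EPS = 0 when EBIT covers interest plus the pre-tax preferred burden: $487,000 + $266,666.67 = $753,666.67.

$753,667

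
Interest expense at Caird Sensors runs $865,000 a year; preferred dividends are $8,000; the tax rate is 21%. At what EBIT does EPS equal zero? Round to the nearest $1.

$875,127

Preferred dividends are paid after tax, so their pre-tax equivalent is $8,000 ÷ (1 − 0.21) = $10,126.58.
Financial break-even EBIT = interest + D_p ÷ (1 − t) = $865,000 + $10,126.58 = $875,126.58.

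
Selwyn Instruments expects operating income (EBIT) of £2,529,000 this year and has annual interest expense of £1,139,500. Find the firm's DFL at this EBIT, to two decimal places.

1.82

Annual interest charges come to £1,139,500.00.
Degree of financial leverage = EBIT / (EBIT − interest) = £2,529,000 / £1,389,500.00 = 1.8201.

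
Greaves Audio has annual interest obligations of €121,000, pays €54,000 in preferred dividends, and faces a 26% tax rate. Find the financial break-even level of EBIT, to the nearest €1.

€193,973

Preferred dividends are paid after tax, so their pre-tax equivalent is €54,000 ÷ (1 − 0.26) = €72,972.97.
EPS = 0 when EBIT covers interest plus the pre-tax preferred burden: €121,000 + €72,972.97 = €193,972.97.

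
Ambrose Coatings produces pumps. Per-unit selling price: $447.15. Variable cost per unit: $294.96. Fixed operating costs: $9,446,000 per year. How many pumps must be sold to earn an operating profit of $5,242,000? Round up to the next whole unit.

Each unit contributes $447.15 − $294.96 = $152.19.
Need Q such that Q × $152.19 − $9,446,000 = $5,242,000, i.e. Q = $14,688,000 / $152.19 = 96,510.94 → 96,511.

96,511 pumps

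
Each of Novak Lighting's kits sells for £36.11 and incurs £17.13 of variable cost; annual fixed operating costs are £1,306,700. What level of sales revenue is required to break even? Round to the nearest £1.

£2,486,035

CM per unit = £36.11 − £17.13 = £18.98; CM ratio = £18.98 / £36.11 = 0.5256.
Break-even sales = FC ÷ CM ratio = £1,306,700 × £36.11 / £18.98 = £2,486,035.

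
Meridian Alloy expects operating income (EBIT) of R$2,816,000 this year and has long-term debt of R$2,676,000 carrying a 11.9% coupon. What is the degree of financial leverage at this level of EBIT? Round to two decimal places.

1.13

Annual interest charges come to R$318,444.00.
DFL = EBIT ÷ (EBIT − I) = R$2,816,000 ÷ (R$2,816,000 − R$318,444.00) = R$2,816,000 ÷ R$2,497,556.00 = 1.1275.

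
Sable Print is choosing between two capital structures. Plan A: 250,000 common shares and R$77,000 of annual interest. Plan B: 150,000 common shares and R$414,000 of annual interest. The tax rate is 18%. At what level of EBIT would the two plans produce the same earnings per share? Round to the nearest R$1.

Set EPS_A = EPS_B: (EBIT − R$77,000)(1 − 0.18) ÷ 250,000 = (EBIT − R$414,000)(1 − 0.18) ÷ 150,000.
Cancelling (1 − t) and cross-multiplying: 150,000·(EBIT − 77,000) = 250,000·(EBIT − 414,000).
EBIT × (250,000 − 150,000) = 414,000 × 250,000 − 77,000 × 150,000 = 91,950,000,000, so EBIT = 91,950,000,000 ÷ 100,000 = 919,500.00.

R$919,500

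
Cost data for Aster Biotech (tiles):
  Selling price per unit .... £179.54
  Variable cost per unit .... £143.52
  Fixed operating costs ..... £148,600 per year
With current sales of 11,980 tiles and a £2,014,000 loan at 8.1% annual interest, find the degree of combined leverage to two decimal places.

Contribution at this volume is 11,980 × £36.02 = £431,519.60.
Subtracting fixed costs: EBIT = £431,519.60 − £148,600 = £282,919.60. Interest = £163,134.00, so EBIT − I = £119,785.60.
DCL = contribution ÷ (EBIT − I) = £431,519.60 ÷ £119,785.60 = 3.6024.

3.60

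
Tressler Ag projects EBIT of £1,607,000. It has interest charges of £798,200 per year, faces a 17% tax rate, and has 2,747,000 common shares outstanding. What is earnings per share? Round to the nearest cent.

Interest = £798,200.00, so EBT = £1,607,000 − £798,200.00 = £808,800.00.
After tax at 17%: net income = £808,800.00 × 0.83 = £671,304.00.
Per share: £671,304.00 / 2,747,000 shares = £0.24.

£0.24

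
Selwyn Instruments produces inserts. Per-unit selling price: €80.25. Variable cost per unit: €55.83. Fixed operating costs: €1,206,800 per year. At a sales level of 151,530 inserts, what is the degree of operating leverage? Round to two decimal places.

1.48

Contribution at this volume is 151,530 × €24.42 = €3,700,362.60.
Operating income = contribution − fixed costs = €3,700,362.60 − €1,206,800 = €2,493,562.60.
So DOL = total CM / EBIT = €3,700,362.60 / €2,493,562.60 = 1.4840.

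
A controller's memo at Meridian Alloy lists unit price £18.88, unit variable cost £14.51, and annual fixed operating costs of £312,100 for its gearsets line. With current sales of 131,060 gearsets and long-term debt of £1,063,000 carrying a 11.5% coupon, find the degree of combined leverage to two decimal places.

Contribution at this volume is 131,060 × £4.37 = £572,732.20.
Subtracting fixed costs: EBIT = £572,732.20 − £312,100 = £260,632.20. Interest = £122,245.00, so EBIT − I = £138,387.20.
Degree of total leverage = total CM / (EBIT − interest) = £572,732.20 / £138,387.20 = 4.1386.

4.14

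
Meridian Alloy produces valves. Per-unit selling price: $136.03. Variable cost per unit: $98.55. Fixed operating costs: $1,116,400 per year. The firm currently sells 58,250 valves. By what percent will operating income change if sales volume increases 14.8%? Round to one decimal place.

At 58,250 units, contribution = 58,250 × $37.48 = $2,183,210.00.
EBIT = $2,183,210.00 − $1,116,400 = $1,066,810.00.
DOL = contribution ÷ EBIT = $2,183,210.00 ÷ $1,066,810.00 = 2.0465.
So EBIT moves 2.0465 × (+14.8%) = +30.3%.

+30.3%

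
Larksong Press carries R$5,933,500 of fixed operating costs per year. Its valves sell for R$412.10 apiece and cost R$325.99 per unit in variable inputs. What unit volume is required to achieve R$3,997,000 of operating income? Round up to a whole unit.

Contribution margin per unit = R$412.10 − R$325.99 = R$86.11.
Required volume = (fixed costs + target profit) ÷ CM = (R$5,933,500 + R$3,997,000) ÷ R$86.11 = 115,323.42, so 115,324 valves.

115,324 valves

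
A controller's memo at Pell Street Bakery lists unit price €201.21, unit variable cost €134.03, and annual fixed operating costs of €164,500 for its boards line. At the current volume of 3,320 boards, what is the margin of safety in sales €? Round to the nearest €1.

Unit CM = price − variable cost = €201.21 − €134.03 = €67.18. Break-even units = €164,500 ÷ €67.18 = 2,448.65; break-even revenue = 2,448.65 × €201.21 = €492,691.95.
Current sales = 3,320 × €201.21 = €668,017.20.
Margin of safety = €668,017.20 − €492,691.95 = €175,325.

€175,325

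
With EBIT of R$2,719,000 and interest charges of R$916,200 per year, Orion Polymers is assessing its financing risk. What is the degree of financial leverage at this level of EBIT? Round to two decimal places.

1.51

Interest = R$916,200.00.
DFL = EBIT ÷ (EBIT − I) = R$2,719,000 ÷ (R$2,719,000 − R$916,200.00) = R$2,719,000 ÷ R$1,802,800.00 = 1.5082.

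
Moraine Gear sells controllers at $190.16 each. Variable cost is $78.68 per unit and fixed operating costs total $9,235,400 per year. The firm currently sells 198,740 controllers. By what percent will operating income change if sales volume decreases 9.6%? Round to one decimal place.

At 198,740 units, contribution = 198,740 × $111.48 = $22,155,535.20.
EBIT = $22,155,535.20 − $9,235,400 = $12,920,135.20.
So DOL = total CM / EBIT = $22,155,535.20 / $12,920,135.20 = 1.7148.
So EBIT moves 1.7148 × (-9.6%) = -16.5%.

-16.5%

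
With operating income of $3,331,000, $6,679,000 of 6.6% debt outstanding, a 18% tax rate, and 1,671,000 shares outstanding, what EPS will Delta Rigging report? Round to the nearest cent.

$1.42

Interest = $440,814.00, so EBT = $3,331,000 − $440,814.00 = $2,890,186.00.
Net income = $2,890,186.00 × (1 − 0.18) = $2,369,952.52.
Per share: $2,369,952.52 / 1,671,000 shares = $1.42.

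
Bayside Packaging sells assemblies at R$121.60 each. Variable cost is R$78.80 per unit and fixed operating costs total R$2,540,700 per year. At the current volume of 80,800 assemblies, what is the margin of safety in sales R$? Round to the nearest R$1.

R$2,606,843

Contribution margin per unit = R$121.60 − R$78.80 = R$42.80. Break-even units = R$2,540,700 ÷ R$42.80 = 59,362.15; break-even revenue = 59,362.15 × R$121.60 = R$7,218,437.38.
Actual sales revenue = 80,800 × R$121.60 = R$9,825,280.00.
Margin of safety = R$9,825,280.00 − R$7,218,437.38 = R$2,606,843.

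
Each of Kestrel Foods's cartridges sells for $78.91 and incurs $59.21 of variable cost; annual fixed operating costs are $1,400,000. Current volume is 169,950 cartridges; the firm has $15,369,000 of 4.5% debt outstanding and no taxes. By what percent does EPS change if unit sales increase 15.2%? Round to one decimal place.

+40.5%

Contribution at this volume is 169,950 × $19.70 = $3,348,015.00.
Operating income = contribution − fixed costs = $3,348,015.00 − $1,400,000 = $1,948,015.00.
Interest = $691,605.00, so EBIT − I = $1,256,410.00.
DCL = total CM / (EBIT − I) = $3,348,015.00 / $1,256,410.00 = 2.6647.
EPS therefore changes by 2.6647 × (+15.2%) = +40.5%.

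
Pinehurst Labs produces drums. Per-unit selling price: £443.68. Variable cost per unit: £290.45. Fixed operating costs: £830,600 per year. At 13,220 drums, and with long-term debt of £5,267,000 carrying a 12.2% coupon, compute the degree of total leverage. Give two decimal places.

At 13,220 units, contribution = 13,220 × £153.23 = £2,025,700.60.
Subtracting fixed costs: EBIT = £2,025,700.60 − £830,600 = £1,195,100.60. Interest = £642,574.00.
DOL = £2,025,700.60 ÷ £1,195,100.60 = 1.6950; DFL = £1,195,100.60 ÷ £552,526.60 = 2.1630.
Combined leverage = 1.6950 × 2.1630 = 3.6663.

3.67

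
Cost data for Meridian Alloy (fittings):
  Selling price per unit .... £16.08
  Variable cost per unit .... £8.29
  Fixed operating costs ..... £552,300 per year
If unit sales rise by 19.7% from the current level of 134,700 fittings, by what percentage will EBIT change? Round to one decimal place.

At 134,700 units, contribution = 134,700 × £7.79 = £1,049,313.00.
EBIT = £1,049,313.00 − £552,300 = £497,013.00.
So DOL = total CM / EBIT = £1,049,313.00 / £497,013.00 = 2.1112.
So EBIT moves 2.1112 × (+19.7%) = +41.6%.

+41.6%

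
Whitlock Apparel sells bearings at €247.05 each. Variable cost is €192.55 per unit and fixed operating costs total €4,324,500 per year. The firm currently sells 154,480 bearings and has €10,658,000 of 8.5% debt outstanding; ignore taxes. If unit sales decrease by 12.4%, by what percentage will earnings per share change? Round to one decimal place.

-32.7%

At 154,480 units, contribution = 154,480 × €54.50 = €8,419,160.00.
EBIT = €8,419,160.00 − €4,324,500 = €4,094,660.00.
After interest of €905,930.00, pre-tax earnings = €3,188,730.00.
Degree of combined leverage = contribution ÷ (EBIT − I) = €8,419,160.00 ÷ €3,188,730.00 = 2.6403.
EPS therefore changes by 2.6403 × (-12.4%) = -32.7%.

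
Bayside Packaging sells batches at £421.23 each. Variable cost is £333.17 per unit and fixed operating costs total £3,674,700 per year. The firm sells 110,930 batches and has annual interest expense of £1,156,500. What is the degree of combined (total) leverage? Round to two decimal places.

Total contribution margin = 110,930 × £88.06 = £9,768,495.80.
EBIT = £9,768,495.80 − £3,674,700 = £6,093,795.80. Interest = £1,156,500.00, so EBIT − I = £4,937,295.80.
DCL = contribution ÷ (EBIT − I) = £9,768,495.80 ÷ £4,937,295.80 = 1.9785.

1.98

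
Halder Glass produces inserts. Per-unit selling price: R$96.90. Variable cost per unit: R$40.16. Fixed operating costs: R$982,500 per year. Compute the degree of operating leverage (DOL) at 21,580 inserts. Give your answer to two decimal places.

5.06

Contribution at this volume is 21,580 × R$56.74 = R$1,224,449.20.
Subtracting fixed costs: EBIT = R$1,224,449.20 − R$982,500 = R$241,949.20.
Degree of operating leverage = R$1,224,449.20 / R$241,949.20 = 5.0608.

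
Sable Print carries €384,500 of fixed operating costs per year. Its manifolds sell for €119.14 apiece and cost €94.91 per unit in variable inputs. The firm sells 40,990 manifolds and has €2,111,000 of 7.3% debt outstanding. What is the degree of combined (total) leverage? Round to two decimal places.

2.18

At 40,990 units, contribution = 40,990 × €24.23 = €993,187.70.
EBIT = €993,187.70 − €384,500 = €608,687.70. Interest = €154,103.00.
DOL = €993,187.70 ÷ €608,687.70 = 1.6317; DFL = €608,687.70 ÷ €454,584.70 = 1.3390.
Combined leverage = 1.6317 × 1.3390 = 2.1848.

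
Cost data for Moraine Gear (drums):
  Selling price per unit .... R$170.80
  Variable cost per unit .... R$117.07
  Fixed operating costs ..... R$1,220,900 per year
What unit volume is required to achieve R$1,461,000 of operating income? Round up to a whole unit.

49,915 drums

Contribution margin per unit = R$170.80 − R$117.07 = R$53.73.
Units = (FC + target) / CM = (R$1,220,900 + R$1,461,000) / R$53.73 = 49,914.39, so 49,915 drums.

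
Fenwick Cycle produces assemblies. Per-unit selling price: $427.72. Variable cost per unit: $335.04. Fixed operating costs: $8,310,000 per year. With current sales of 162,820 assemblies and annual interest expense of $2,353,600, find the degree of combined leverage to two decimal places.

3.41

At 162,820 units, contribution = 162,820 × $92.68 = $15,090,157.60.
Subtracting fixed costs: EBIT = $15,090,157.60 − $8,310,000 = $6,780,157.60. Interest = $2,353,600.00.
DOL = $15,090,157.60 ÷ $6,780,157.60 = 2.2256; DFL = $6,780,157.60 ÷ $4,426,557.60 = 1.5317.
Combined leverage = 2.2256 × 1.5317 = 3.4090.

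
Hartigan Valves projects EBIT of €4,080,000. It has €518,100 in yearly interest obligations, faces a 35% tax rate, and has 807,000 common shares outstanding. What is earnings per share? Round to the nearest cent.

Interest = €518,100.00, so EBT = €4,080,000 − €518,100.00 = €3,561,900.00.
Net income = €3,561,900.00 × (1 − 0.35) = €2,315,235.00.
EPS = €2,315,235.00 ÷ 807,000 = €2.87.

€2.87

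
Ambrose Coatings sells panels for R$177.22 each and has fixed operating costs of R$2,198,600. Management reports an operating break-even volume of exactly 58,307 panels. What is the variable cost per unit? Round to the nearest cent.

At break-even, FC = Q × (P − VC), so P − VC = R$2,198,600 ÷ 58,307 = R$37.7073.
Hence VC = price − CM = R$177.22 − R$37.7073 = R$139.51.

R$139.51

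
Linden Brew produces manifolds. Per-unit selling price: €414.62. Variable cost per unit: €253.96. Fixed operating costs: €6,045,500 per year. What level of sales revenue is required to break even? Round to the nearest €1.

€15,601,800

CM per unit = €414.62 − €253.96 = €160.66; CM ratio = €160.66 / €414.62 = 0.3875.
Break-even sales = FC ÷ CM ratio = €6,045,500 × €414.62 / €160.66 = €15,601,800.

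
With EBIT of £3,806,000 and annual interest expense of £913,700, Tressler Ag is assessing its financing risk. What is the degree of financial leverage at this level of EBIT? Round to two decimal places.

Annual interest charges come to £913,700.00.
Degree of financial leverage = EBIT / (EBIT − interest) = £3,806,000 / £2,892,300.00 = 1.3159.

1.32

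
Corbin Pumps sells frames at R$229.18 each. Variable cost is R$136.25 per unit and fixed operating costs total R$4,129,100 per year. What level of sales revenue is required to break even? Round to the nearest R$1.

R$10,183,010

Contribution margin per unit = R$229.18 − R$136.25 = R$92.93, a CM ratio of R$92.93 ÷ R$229.18 = 0.4055.
Break-even revenue = fixed costs × price ÷ CM = R$4,129,100 × R$229.18 ÷ R$92.93 = R$10,183,010.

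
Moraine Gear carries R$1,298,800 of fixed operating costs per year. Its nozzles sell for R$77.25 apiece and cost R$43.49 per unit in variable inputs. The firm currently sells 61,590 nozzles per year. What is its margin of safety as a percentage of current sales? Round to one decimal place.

Contribution margin per unit = R$77.25 − R$43.49 = R$33.76. Break-even units = R$1,298,800 ÷ R$33.76 = 38,471.56; break-even revenue = 38,471.56 × R$77.25 = R$2,971,928.32.
Actual sales revenue = 61,590 × R$77.25 = R$4,757,827.50.
Margin of safety = (R$4,757,827.50 − R$2,971,928.32) ÷ R$4,757,827.50 = 37.5%.

37.5%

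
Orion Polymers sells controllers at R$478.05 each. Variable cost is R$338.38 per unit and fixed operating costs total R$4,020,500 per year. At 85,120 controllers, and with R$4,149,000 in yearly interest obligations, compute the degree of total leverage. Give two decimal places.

3.20

At 85,120 units, contribution = 85,120 × R$139.67 = R$11,888,710.40.
Subtracting fixed costs: EBIT = R$11,888,710.40 − R$4,020,500 = R$7,868,210.40. Interest = R$4,149,000.00, so EBIT − I = R$3,719,210.40.
DCL = contribution ÷ (EBIT − I) = R$11,888,710.40 ÷ R$3,719,210.40 = 3.1966.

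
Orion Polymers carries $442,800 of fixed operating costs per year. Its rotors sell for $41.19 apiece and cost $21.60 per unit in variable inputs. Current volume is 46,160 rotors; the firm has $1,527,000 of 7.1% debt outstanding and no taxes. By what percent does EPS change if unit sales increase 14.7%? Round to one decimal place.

Contribution at this volume is 46,160 × $19.59 = $904,274.40.
Operating income = contribution − fixed costs = $904,274.40 − $442,800 = $461,474.40.
After interest of $108,417.00, pre-tax earnings = $353,057.40.
Degree of combined leverage = contribution ÷ (EBIT − I) = $904,274.40 ÷ $353,057.40 = 2.5613.
%ΔEPS = DCL × %ΔSales = 2.5613 × +14.7% = +37.7%.

+37.7%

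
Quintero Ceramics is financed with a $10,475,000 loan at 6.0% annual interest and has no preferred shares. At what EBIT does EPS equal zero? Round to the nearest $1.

$628,500

Annual interest = 6.0% × $10,475,000 = $628,500.00.
With no preferred dividends, EPS = 0 when EBIT exactly covers interest, so the financial break-even EBIT is $628,500.00.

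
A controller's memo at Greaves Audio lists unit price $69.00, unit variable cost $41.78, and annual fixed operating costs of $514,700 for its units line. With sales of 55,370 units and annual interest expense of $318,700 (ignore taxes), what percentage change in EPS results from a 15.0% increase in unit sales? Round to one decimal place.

Contribution at this volume is 55,370 × $27.22 = $1,507,171.40.
Operating income = contribution − fixed costs = $1,507,171.40 − $514,700 = $992,471.40.
Interest = $318,700.00, so EBIT − I = $673,771.40.
Degree of combined leverage = contribution ÷ (EBIT − I) = $1,507,171.40 ÷ $673,771.40 = 2.2369.
%ΔEPS = DCL × %ΔSales = 2.2369 × +15.0% = +33.6%.

+33.6%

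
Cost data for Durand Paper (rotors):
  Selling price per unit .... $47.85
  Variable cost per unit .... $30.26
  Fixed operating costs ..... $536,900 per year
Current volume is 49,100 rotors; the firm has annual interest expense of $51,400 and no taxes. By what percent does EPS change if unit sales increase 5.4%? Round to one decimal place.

Total contribution margin = 49,100 × $17.59 = $863,669.00.
Subtracting fixed costs: EBIT = $863,669.00 − $536,900 = $326,769.00.
After interest of $51,400.00, pre-tax earnings = $275,369.00.
Degree of combined leverage = contribution ÷ (EBIT − I) = $863,669.00 ÷ $275,369.00 = 3.1364.
EPS therefore changes by 3.1364 × (+5.4%) = +16.9%.

+16.9%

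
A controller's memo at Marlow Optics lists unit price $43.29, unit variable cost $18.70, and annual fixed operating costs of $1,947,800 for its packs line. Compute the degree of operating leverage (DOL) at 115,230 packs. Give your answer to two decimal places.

Contribution at this volume is 115,230 × $24.59 = $2,833,505.70.
EBIT = $2,833,505.70 − $1,947,800 = $885,705.70.
So DOL = total CM / EBIT = $2,833,505.70 / $885,705.70 = 3.1992.

3.20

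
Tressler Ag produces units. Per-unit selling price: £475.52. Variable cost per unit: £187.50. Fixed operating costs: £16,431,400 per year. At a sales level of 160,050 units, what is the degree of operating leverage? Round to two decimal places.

1.55

Contribution at this volume is 160,050 × £288.02 = £46,097,601.00.
EBIT = £46,097,601.00 − £16,431,400 = £29,666,201.00.
DOL = contribution ÷ EBIT = £46,097,601.00 ÷ £29,666,201.00 = 1.5539.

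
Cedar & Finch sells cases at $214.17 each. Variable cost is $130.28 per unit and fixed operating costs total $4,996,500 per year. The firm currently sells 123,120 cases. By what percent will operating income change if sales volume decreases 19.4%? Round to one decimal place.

-37.6%

At 123,120 units, contribution = 123,120 × $83.89 = $10,328,536.80.
Operating income = contribution − fixed costs = $10,328,536.80 − $4,996,500 = $5,332,036.80.
Degree of operating leverage = $10,328,536.80 / $5,332,036.80 = 1.9371.
Operating income changes by 1.9371 × -19.4% = -37.6%.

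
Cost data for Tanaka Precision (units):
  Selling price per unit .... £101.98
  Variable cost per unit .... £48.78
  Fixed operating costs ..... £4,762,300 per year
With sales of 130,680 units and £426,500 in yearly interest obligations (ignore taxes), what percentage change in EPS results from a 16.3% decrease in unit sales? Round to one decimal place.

At 130,680 units, contribution = 130,680 × £53.20 = £6,952,176.00.
Subtracting fixed costs: EBIT = £6,952,176.00 − £4,762,300 = £2,189,876.00.
After interest of £426,500.00, pre-tax earnings = £1,763,376.00.
DCL = total CM / (EBIT − I) = £6,952,176.00 / £1,763,376.00 = 3.9425.
EPS therefore changes by 3.9425 × (-16.3%) = -64.3%.

-64.3%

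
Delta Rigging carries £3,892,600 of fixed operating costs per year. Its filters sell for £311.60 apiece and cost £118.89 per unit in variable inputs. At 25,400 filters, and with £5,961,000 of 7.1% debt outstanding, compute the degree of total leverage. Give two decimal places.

8.45

At 25,400 units, contribution = 25,400 × £192.71 = £4,894,834.00.
Subtracting fixed costs: EBIT = £4,894,834.00 − £3,892,600 = £1,002,234.00. Interest = £423,231.00.
DOL = £4,894,834.00 ÷ £1,002,234.00 = 4.8839; DFL = £1,002,234.00 ÷ £579,003.00 = 1.7310.
Combined leverage = 4.8839 × 1.7310 = 8.4540.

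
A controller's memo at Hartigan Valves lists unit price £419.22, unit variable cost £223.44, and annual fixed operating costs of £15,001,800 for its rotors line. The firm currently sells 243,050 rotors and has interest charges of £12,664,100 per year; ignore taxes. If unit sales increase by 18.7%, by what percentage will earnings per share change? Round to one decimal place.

+44.7%

Contribution at this volume is 243,050 × £195.78 = £47,584,329.00.
Operating income = contribution − fixed costs = £47,584,329.00 − £15,001,800 = £32,582,529.00.
Interest = £12,664,100.00, so EBIT − I = £19,918,429.00.
Degree of combined leverage = contribution ÷ (EBIT − I) = £47,584,329.00 ÷ £19,918,429.00 = 2.3890.
EPS therefore changes by 2.3890 × (+18.7%) = +44.7%.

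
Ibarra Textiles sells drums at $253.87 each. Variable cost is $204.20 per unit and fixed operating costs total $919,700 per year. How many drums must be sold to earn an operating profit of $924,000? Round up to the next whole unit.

Contribution margin per unit = $253.87 − $204.20 = $49.67.
Units = (FC + target) / CM = ($919,700 + $924,000) / $49.67 = 37,118.99, so 37,119 drums.

37,119 drums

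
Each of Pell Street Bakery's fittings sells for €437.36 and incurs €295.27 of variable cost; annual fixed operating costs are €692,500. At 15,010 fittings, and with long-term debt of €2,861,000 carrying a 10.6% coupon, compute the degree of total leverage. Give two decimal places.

1.88

Contribution at this volume is 15,010 × €142.09 = €2,132,770.90.
Subtracting fixed costs: EBIT = €2,132,770.90 − €692,500 = €1,440,270.90. Interest = €303,266.00, so EBIT − I = €1,137,004.90.
Degree of total leverage = total CM / (EBIT − interest) = €2,132,770.90 / €1,137,004.90 = 1.8758.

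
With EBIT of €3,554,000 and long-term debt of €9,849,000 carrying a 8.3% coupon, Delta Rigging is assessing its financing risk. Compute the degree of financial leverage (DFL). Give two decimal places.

1.30

Annual interest charges come to €817,467.00.
DFL = EBIT ÷ (EBIT − I) = €3,554,000 ÷ (€3,554,000 − €817,467.00) = €3,554,000 ÷ €2,736,533.00 = 1.2987.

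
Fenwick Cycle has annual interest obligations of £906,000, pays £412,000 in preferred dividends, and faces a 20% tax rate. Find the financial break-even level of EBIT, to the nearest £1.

Preferred dividends are paid after tax, so their pre-tax equivalent is £412,000 ÷ (1 − 0.20) = £515,000.00.
Financial break-even EBIT = interest + D_p ÷ (1 − t) = £906,000 + £515,000.00 = £1,421,000.00.

£1,421,000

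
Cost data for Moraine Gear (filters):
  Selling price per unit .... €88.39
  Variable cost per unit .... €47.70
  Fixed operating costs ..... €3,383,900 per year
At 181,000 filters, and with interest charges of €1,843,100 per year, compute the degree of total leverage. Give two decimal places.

3.44

Contribution at this volume is 181,000 × €40.69 = €7,364,890.00.
Subtracting fixed costs: EBIT = €7,364,890.00 − €3,383,900 = €3,980,990.00. Interest = €1,843,100.00.
DOL = €7,364,890.00 ÷ €3,980,990.00 = 1.8500; DFL = €3,980,990.00 ÷ €2,137,890.00 = 1.8621.
Combined leverage = 1.8500 × 1.8621 = 3.4449.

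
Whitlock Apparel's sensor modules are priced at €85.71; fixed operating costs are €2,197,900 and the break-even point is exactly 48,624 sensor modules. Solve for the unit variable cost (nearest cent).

€40.51

Contribution per unit must be FC / Q = €2,197,900 / 48,624 = €45.2020.
Variable cost per unit = €85.71 − €45.2020 = €40.51.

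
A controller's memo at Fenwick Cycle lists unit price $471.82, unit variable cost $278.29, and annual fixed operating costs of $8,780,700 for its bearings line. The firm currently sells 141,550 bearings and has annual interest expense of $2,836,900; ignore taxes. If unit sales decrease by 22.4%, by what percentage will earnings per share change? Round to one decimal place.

At 141,550 units, contribution = 141,550 × $193.53 = $27,394,171.50.
Operating income = contribution − fixed costs = $27,394,171.50 − $8,780,700 = $18,613,471.50.
Interest = $2,836,900.00, so EBIT − I = $15,776,571.50.
Degree of combined leverage = contribution ÷ (EBIT − I) = $27,394,171.50 ÷ $15,776,571.50 = 1.7364.
%ΔEPS = DCL × %ΔSales = 1.7364 × -22.4% = -38.9%.

-38.9%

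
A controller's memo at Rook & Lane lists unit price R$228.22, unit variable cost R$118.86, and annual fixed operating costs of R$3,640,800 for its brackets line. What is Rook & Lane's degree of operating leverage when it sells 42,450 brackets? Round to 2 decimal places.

At 42,450 units, contribution = 42,450 × R$109.36 = R$4,642,332.00.
Operating income = contribution − fixed costs = R$4,642,332.00 − R$3,640,800 = R$1,001,532.00.
Degree of operating leverage = R$4,642,332.00 / R$1,001,532.00 = 4.6352.

4.64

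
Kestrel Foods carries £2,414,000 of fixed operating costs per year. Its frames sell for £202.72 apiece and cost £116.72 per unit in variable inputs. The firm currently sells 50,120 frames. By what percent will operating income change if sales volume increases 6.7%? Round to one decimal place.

Contribution at this volume is 50,120 × £86.00 = £4,310,320.00.
Operating income = contribution − fixed costs = £4,310,320.00 − £2,414,000 = £1,896,320.00.
DOL = contribution ÷ EBIT = £4,310,320.00 ÷ £1,896,320.00 = 2.2730.
So EBIT moves 2.2730 × (+6.7%) = +15.2%.

+15.2%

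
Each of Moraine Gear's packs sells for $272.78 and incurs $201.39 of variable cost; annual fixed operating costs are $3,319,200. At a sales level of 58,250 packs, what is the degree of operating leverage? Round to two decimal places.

Contribution at this volume is 58,250 × $71.39 = $4,158,467.50.
EBIT = $4,158,467.50 − $3,319,200 = $839,267.50.
DOL = contribution ÷ EBIT = $4,158,467.50 ÷ $839,267.50 = 4.9549.

4.95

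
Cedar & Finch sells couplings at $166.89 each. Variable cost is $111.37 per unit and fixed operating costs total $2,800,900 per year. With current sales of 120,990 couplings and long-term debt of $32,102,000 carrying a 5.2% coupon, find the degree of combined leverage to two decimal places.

2.99

Total contribution margin = 120,990 × $55.52 = $6,717,364.80.
Subtracting fixed costs: EBIT = $6,717,364.80 − $2,800,900 = $3,916,464.80. Interest = $1,669,304.00.
DOL = $6,717,364.80 ÷ $3,916,464.80 = 1.7152; DFL = $3,916,464.80 ÷ $2,247,160.80 = 1.7429.
DCL = DOL × DFL = 1.7152 × 1.7429 = 2.9894.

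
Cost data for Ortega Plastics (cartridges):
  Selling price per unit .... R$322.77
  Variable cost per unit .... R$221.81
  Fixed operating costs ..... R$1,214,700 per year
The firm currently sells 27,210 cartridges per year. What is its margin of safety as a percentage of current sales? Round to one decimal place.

Contribution margin per unit = R$322.77 − R$221.81 = R$100.96. Break-even units = R$1,214,700 ÷ R$100.96 = 12,031.50; break-even revenue = 12,031.50 × R$322.77 = R$3,883,406.49.
Current sales = 27,210 × R$322.77 = R$8,782,571.70.
Margin of safety = (R$8,782,571.70 − R$3,883,406.49) ÷ R$8,782,571.70 = 55.8%.

55.8%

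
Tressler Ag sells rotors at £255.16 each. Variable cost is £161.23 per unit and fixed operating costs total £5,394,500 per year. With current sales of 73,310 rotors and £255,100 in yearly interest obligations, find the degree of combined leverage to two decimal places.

5.57

At 73,310 units, contribution = 73,310 × £93.93 = £6,886,008.30.
Subtracting fixed costs: EBIT = £6,886,008.30 − £5,394,500 = £1,491,508.30. Interest = £255,100.00, so EBIT − I = £1,236,408.30.
Degree of total leverage = total CM / (EBIT − interest) = £6,886,008.30 / £1,236,408.30 = 5.5694.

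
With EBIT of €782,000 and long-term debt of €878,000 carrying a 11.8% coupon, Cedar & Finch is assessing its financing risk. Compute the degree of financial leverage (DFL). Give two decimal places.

1.15

Interest = €103,604.00.
Degree of financial leverage = EBIT / (EBIT − interest) = €782,000 / €678,396.00 = 1.1527.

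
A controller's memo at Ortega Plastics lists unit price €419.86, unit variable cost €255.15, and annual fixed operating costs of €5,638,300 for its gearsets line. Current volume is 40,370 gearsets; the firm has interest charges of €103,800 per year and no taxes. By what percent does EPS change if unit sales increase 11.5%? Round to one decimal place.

Total contribution margin = 40,370 × €164.71 = €6,649,342.70.
Operating income = contribution − fixed costs = €6,649,342.70 − €5,638,300 = €1,011,042.70.
Interest = €103,800.00, so EBIT − I = €907,242.70.
Degree of combined leverage = contribution ÷ (EBIT − I) = €6,649,342.70 ÷ €907,242.70 = 7.3292.
%ΔEPS = DCL × %ΔSales = 7.3292 × +11.5% = +84.3%.

+84.3%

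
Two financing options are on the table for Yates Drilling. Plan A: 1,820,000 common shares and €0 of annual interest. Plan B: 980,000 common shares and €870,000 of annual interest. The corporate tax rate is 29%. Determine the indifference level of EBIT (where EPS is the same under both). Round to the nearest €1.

At indifference, (EBIT − 0)(1 − t)/1,820,000 = (EBIT − 870,000)(1 − t)/980,000.
Cancelling (1 − t) and cross-multiplying: 980,000·(EBIT − 0) = 1,820,000·(EBIT − 870,000).
Solving, EBIT = (870,000·1,820,000 − 0·980,000) / (1,820,000 − 980,000) = 1,583,400,000,000 / 840,000 = 1,885,000.00.

€1,885,000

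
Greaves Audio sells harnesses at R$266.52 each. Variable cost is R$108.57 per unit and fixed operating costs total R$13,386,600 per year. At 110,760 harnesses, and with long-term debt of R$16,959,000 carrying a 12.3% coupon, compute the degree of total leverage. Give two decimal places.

8.65

Total contribution margin = 110,760 × R$157.95 = R$17,494,542.00.
EBIT = R$17,494,542.00 − R$13,386,600 = R$4,107,942.00. Interest = R$2,085,957.00, so EBIT − I = R$2,021,985.00.
Degree of total leverage = total CM / (EBIT − interest) = R$17,494,542.00 / R$2,021,985.00 = 8.6522.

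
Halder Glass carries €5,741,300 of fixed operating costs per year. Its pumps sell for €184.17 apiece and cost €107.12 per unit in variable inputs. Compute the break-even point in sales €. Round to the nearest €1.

Contribution margin per unit = €184.17 − €107.12 = €77.05, a CM ratio of €77.05 ÷ €184.17 = 0.4184.
Break-even revenue = fixed costs × price ÷ CM = €5,741,300 × €184.17 ÷ €77.05 = €13,723,235.

€13,723,235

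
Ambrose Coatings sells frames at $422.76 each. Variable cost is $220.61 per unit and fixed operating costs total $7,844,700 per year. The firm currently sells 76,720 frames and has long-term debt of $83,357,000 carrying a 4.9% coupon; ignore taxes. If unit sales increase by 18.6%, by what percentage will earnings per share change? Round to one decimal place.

Contribution at this volume is 76,720 × $202.15 = $15,508,948.00.
Subtracting fixed costs: EBIT = $15,508,948.00 − $7,844,700 = $7,664,248.00.
After interest of $4,084,493.00, pre-tax earnings = $3,579,755.00.
Degree of combined leverage = contribution ÷ (EBIT − I) = $15,508,948.00 ÷ $3,579,755.00 = 4.3324.
%ΔEPS = DCL × %ΔSales = 4.3324 × +18.6% = +80.6%.

+80.6%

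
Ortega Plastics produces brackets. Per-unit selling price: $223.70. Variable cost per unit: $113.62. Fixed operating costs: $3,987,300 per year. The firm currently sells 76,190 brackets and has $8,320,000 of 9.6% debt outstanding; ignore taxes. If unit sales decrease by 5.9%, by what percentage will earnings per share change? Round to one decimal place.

Contribution at this volume is 76,190 × $110.08 = $8,386,995.20.
Operating income = contribution − fixed costs = $8,386,995.20 − $3,987,300 = $4,399,695.20.
Interest = $798,720.00, so EBIT − I = $3,600,975.20.
Degree of combined leverage = contribution ÷ (EBIT − I) = $8,386,995.20 ÷ $3,600,975.20 = 2.3291.
%ΔEPS = DCL × %ΔSales = 2.3291 × -5.9% = -13.7%.

-13.7%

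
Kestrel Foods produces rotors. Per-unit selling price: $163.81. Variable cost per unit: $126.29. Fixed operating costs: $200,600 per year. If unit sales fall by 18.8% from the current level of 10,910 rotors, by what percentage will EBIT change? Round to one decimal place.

At 10,910 units, contribution = 10,910 × $37.52 = $409,343.20.
Operating income = contribution − fixed costs = $409,343.20 − $200,600 = $208,743.20.
So DOL = total CM / EBIT = $409,343.20 / $208,743.20 = 1.9610.
Operating income changes by 1.9610 × -18.8% = -36.9%.

-36.9%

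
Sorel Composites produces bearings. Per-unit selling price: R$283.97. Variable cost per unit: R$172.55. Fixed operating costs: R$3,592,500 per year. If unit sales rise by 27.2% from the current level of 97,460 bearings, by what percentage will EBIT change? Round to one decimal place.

+40.6%

Total contribution margin = 97,460 × R$111.42 = R$10,858,993.20.
Subtracting fixed costs: EBIT = R$10,858,993.20 − R$3,592,500 = R$7,266,493.20.
Degree of operating leverage = R$10,858,993.20 / R$7,266,493.20 = 1.4944.
Operating income changes by 1.4944 × +27.2% = +40.6%.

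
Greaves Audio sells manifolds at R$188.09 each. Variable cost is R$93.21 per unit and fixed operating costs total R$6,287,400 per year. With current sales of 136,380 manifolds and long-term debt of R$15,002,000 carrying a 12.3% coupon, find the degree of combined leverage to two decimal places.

Contribution at this volume is 136,380 × R$94.88 = R$12,939,734.40.
Subtracting fixed costs: EBIT = R$12,939,734.40 − R$6,287,400 = R$6,652,334.40. Interest = R$1,845,246.00, so EBIT − I = R$4,807,088.40.
DCL = contribution ÷ (EBIT − I) = R$12,939,734.40 ÷ R$4,807,088.40 = 2.6918.

2.69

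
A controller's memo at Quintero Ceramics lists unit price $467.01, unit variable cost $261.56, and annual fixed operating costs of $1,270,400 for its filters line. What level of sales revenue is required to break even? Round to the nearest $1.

$2,887,756

CM per unit = $467.01 − $261.56 = $205.45; CM ratio = $205.45 / $467.01 = 0.4399.
Break-even sales = FC ÷ CM ratio = $1,270,400 × $467.01 / $205.45 = $2,887,756.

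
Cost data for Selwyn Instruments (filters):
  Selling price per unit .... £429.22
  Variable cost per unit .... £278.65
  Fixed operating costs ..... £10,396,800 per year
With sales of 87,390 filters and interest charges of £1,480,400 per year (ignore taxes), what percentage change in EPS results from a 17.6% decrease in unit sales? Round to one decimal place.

-180.8%

Contribution at this volume is 87,390 × £150.57 = £13,158,312.30.
Operating income = contribution − fixed costs = £13,158,312.30 − £10,396,800 = £2,761,512.30.
After interest of £1,480,400.00, pre-tax earnings = £1,281,112.30.
Degree of combined leverage = contribution ÷ (EBIT − I) = £13,158,312.30 ÷ £1,281,112.30 = 10.2710.
%ΔEPS = DCL × %ΔSales = 10.2710 × -17.6% = -180.8%.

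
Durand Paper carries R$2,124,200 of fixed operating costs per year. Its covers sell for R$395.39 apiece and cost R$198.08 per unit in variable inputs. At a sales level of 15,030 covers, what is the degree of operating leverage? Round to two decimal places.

At 15,030 units, contribution = 15,030 × R$197.31 = R$2,965,569.30.
Operating income = contribution − fixed costs = R$2,965,569.30 − R$2,124,200 = R$841,369.30.
So DOL = total CM / EBIT = R$2,965,569.30 / R$841,369.30 = 3.5247.

3.52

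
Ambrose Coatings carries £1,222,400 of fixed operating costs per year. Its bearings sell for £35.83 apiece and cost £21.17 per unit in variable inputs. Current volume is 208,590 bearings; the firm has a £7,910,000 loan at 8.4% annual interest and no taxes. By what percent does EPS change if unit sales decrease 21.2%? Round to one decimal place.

At 208,590 units, contribution = 208,590 × £14.66 = £3,057,929.40.
Subtracting fixed costs: EBIT = £3,057,929.40 − £1,222,400 = £1,835,529.40.
Interest = £664,440.00, so EBIT − I = £1,171,089.40.
DCL = total CM / (EBIT − I) = £3,057,929.40 / £1,171,089.40 = 2.6112.
EPS therefore changes by 2.6112 × (-21.2%) = -55.4%.

-55.4%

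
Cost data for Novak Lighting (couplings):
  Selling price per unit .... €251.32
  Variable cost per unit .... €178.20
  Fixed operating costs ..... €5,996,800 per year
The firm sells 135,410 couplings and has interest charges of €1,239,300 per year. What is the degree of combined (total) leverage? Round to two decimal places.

3.72

Total contribution margin = 135,410 × €73.12 = €9,901,179.20.
Subtracting fixed costs: EBIT = €9,901,179.20 − €5,996,800 = €3,904,379.20. Interest = €1,239,300.00.
DOL = €9,901,179.20 ÷ €3,904,379.20 = 2.5359; DFL = €3,904,379.20 ÷ €2,665,079.20 = 1.4650.
DCL = DOL × DFL = 2.5359 × 1.4650 = 3.7151.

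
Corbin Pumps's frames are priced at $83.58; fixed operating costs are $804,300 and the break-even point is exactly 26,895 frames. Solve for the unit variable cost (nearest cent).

$53.67

At break-even, FC = Q × (P − VC), so P − VC = $804,300 ÷ 26,895 = $29.9052.
Hence VC = price − CM = $83.58 − $29.9052 = $53.67.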